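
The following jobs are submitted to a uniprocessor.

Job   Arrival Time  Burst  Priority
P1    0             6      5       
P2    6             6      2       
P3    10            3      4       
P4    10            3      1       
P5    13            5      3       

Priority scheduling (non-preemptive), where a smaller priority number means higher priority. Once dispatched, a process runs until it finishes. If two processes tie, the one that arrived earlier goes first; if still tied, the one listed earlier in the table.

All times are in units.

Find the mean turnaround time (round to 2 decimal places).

7.40

Timeline: | P1 0-6 | P2 6-12 | P4 12-15 | P5 15-20 | P3 20-23 |
Completion: P1=6  P2=12  P3=23  P4=15  P5=20
Turnaround (C−A): P1=6  P2=6  P3=13  P4=5  P5=7
Turnaround times: P1=6, P2=6, P3=13, P4=5, P5=7
Average turnaround = (6+6+13+5+7) / 5 = 37/5 = 7.40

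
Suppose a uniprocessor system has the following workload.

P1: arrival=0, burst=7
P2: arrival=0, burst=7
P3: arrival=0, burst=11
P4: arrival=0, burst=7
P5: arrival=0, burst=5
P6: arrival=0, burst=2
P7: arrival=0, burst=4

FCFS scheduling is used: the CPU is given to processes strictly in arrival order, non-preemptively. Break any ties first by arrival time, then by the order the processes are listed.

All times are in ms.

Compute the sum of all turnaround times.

197

Gantt: | P1 0-7 | P2 7-14 | P3 14-25 | P4 25-32 | P5 32-37 | P6 37-39 | P7 39-43 |
Completion: P1=7  P2=14  P3=25  P4=32  P5=37  P6=39  P7=43
Turnaround (C−A): P1=7  P2=14  P3=25  P4=32  P5=37  P6=39  P7=43
Turnaround = completion − arrival: P1=7, P2=14, P3=25, P4=32, P5=37, P6=39, P7=43
Total turnaround = 7 + 14 + 25 + 32 + 37 + 39 + 43 = 197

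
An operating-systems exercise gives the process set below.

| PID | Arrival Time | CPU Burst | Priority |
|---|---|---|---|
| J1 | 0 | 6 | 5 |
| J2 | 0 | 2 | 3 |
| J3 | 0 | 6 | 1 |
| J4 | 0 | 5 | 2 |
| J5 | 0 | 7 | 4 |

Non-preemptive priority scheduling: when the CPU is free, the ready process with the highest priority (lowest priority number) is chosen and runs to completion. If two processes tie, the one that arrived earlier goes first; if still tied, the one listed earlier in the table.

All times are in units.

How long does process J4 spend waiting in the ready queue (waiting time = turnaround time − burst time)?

Gantt: | J3 0-6 | J4 6-11 | J2 11-13 | J5 13-20 | J1 20-26 |
Completion: J1=26  J2=13  J3=6  J4=11  J5=20
Turnaround (C−A): J1=26  J2=13  J3=6  J4=11  J5=20
Waiting(J4) = turnaround − burst = 11 − 5 = 6

6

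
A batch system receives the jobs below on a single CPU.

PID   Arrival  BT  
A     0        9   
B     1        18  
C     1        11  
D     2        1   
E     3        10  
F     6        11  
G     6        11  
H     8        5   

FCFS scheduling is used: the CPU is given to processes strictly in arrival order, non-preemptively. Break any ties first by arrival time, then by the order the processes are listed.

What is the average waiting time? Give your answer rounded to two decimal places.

Gantt: | A 0-9 | B 9-27 | C 27-38 | D 38-39 | E 39-49 | F 49-60 | G 60-71 | H 71-76 |
Completion: A=9  B=27  C=38  D=39  E=49  F=60  G=71  H=76
Waiting times: A=0, B=8, C=26, D=36, E=36, F=43, G=54, H=63
Average waiting = (0+8+26+36+36+43+54+63) / 8 = 266/8 = 33.25

33.25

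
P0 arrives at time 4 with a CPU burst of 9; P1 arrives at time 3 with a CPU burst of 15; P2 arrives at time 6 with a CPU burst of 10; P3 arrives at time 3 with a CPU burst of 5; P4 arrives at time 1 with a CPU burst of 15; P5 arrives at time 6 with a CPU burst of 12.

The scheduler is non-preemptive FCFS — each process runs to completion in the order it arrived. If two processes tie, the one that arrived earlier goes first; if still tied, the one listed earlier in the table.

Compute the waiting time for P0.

32

Timeline: | idle 0-1 | P4 1-16 | P1 16-31 | P3 31-36 | P0 36-45 | P2 45-55 | P5 55-67 |
Completion: P0=45  P1=31  P2=55  P3=36  P4=16  P5=67
Turnaround (C−A): P0=41  P1=28  P2=49  P3=33  P4=15  P5=61
Waiting(P0) = turnaround − burst = 41 − 9 = 32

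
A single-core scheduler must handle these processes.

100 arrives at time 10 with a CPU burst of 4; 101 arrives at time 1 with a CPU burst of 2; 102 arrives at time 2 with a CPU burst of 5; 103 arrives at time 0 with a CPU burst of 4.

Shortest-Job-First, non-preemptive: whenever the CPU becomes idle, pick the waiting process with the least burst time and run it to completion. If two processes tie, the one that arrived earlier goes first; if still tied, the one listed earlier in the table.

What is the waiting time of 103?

Schedule: | 103 0-4 | 101 4-6 | 102 6-11 | 100 11-15 |
Completion: 100=15  101=6  102=11  103=4
Waiting(103) = turnaround − burst = 4 − 4 = 0

0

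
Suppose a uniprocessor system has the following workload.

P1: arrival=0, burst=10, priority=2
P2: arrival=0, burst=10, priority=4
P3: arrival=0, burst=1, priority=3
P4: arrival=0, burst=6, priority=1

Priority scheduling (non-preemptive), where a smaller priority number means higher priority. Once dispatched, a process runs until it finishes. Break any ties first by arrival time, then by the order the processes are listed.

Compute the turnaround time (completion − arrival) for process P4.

Gantt: | P4 0-6 | P1 6-16 | P3 16-17 | P2 17-27 |
Completion: P1=16  P2=27  P3=17  P4=6
Turnaround (C−A): P1=16  P2=27  P3=17  P4=6
Turnaround(P4) = completion − arrival = 6 − 0 = 6

6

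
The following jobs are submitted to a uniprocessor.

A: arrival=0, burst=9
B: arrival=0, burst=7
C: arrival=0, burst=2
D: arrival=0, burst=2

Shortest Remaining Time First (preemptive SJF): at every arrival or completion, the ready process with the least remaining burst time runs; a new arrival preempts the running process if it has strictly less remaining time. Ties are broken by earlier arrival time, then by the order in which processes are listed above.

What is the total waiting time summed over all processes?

17

Schedule: | C 0-2 | D 2-4 | B 4-11 | A 11-20 |
Completion: A=20  B=11  C=2  D=4
Waiting = turnaround − burst: A=11, B=4, C=0, D=2
Total waiting = 11 + 4 + 0 + 2 = 17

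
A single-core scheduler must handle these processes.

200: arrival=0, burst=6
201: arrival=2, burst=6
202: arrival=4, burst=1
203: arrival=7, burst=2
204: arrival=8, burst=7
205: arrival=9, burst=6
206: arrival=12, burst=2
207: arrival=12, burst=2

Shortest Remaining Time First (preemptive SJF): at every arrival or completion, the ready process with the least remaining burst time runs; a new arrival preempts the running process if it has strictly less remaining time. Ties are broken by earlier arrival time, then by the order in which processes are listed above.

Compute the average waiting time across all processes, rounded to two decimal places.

5.13

Schedule: | 200 0-4 | 202 4-5 | 200 5-7 | 203 7-9 | 201 9-12 | 206 12-14 | 207 14-16 | 201 16-19 | 205 19-25 | 204 25-32 |
Completion: 200=7  201=19  202=5  203=9  204=32  205=25  206=14  207=16
Waiting times: 200=1, 201=11, 202=0, 203=0, 204=17, 205=10, 206=0, 207=2
Average waiting = (1+11+0+0+17+10+0+2) / 8 = 41/8 = 5.13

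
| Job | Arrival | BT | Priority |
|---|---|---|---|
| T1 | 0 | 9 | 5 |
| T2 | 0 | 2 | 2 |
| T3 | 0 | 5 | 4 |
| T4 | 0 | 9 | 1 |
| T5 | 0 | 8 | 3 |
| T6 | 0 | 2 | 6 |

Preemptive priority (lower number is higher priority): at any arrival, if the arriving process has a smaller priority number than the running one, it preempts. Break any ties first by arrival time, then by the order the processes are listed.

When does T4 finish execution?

9

Timeline: | T4 0-9 | T2 9-11 | T5 11-19 | T3 19-24 | T1 24-33 | T6 33-35 |
Completion: T1=33  T2=11  T3=24  T4=9  T5=19  T6=35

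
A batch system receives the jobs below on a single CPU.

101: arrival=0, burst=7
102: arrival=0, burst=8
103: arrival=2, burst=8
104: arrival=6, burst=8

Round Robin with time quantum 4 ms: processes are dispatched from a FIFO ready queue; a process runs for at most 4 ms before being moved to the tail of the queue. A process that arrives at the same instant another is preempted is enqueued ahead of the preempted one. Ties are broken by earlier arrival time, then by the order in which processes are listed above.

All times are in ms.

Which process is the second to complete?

Timeline: | 101 0-4 | 102 4-8 | 103 8-12 | 101 12-15 | 104 15-19 | 102 19-23 | 103 23-27 | 104 27-31 |
Completion: 101=15  102=23  103=27  104=31
Finish order: 101 → 102 → 103 → 104

102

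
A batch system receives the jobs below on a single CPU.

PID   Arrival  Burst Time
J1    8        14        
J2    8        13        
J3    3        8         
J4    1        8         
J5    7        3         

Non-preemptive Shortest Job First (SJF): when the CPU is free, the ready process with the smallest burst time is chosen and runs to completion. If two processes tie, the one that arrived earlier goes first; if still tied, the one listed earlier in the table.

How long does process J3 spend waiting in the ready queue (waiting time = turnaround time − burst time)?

Gantt: | idle 0-1 | J4 1-9 | J5 9-12 | J3 12-20 | J2 20-33 | J1 33-47 |
Completion: J1=47  J2=33  J3=20  J4=9  J5=12
Waiting(J3) = turnaround − burst = 17 − 8 = 9

9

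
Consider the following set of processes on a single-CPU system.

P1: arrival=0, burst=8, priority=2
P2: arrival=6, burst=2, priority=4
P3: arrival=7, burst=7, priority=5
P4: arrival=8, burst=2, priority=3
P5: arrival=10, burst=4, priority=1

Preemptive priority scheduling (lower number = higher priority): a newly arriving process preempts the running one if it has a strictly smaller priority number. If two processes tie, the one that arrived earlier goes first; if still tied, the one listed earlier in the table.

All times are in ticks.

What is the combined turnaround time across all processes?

Gantt: | P1 0-8 | P4 8-10 | P5 10-14 | P2 14-16 | P3 16-23 |
Completion: P1=8  P2=16  P3=23  P4=10  P5=14
Turnaround (C−A): P1=8  P2=10  P3=16  P4=2  P5=4
Turnaround = completion − arrival: P1=8, P2=10, P3=16, P4=2, P5=4
Total turnaround = 8 + 10 + 16 + 2 + 4 = 40

40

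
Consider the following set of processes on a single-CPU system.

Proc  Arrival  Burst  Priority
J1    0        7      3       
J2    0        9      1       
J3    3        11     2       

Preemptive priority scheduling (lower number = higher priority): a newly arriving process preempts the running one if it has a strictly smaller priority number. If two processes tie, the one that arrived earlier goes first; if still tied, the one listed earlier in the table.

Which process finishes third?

J1

Timeline: | J2 0-9 | J3 9-20 | J1 20-27 |
Completion: J1=27  J2=9  J3=20
Finish order: J2 → J3 → J1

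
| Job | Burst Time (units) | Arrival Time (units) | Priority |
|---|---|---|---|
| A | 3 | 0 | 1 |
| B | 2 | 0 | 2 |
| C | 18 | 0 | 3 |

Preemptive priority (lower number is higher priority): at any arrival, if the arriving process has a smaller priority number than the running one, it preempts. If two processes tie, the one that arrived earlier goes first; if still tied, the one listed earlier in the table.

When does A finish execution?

3

Gantt: | A 0-3 | B 3-5 | C 5-23 |
Completion: A=3  B=5  C=23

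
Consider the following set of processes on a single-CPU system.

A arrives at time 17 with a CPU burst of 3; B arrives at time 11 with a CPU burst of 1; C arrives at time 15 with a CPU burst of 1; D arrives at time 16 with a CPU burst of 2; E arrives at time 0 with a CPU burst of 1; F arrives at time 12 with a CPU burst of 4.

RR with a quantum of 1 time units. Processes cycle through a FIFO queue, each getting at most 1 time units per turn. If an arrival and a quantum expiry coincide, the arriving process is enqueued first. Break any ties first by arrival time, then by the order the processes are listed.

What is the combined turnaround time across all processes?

Schedule: | E 0-1 | idle 1-11 | B 11-12 | F 12-15 | C 15-16 | F 16-17 | D 17-18 | A 18-19 | D 19-20 | A 20-22 |
Completion: A=22  B=12  C=16  D=20  E=1  F=17
Turnaround (C−A): A=5  B=1  C=1  D=4  E=1  F=5
Turnaround = completion − arrival: A=5, B=1, C=1, D=4, E=1, F=5
Total turnaround = 5 + 1 + 1 + 4 + 1 + 5 = 17

17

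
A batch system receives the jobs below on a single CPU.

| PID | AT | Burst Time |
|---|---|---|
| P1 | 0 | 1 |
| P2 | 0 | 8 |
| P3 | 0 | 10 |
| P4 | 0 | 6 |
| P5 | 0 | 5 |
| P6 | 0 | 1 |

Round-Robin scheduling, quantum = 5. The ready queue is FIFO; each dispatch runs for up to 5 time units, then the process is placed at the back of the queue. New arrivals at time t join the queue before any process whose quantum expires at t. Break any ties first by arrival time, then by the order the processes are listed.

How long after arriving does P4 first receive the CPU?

Gantt: | P1 0-1 | P2 1-6 | P3 6-11 | P4 11-16 | P5 16-21 | P6 21-22 | P2 22-25 | P3 25-30 | P4 30-31 |
Completion: P1=1  P2=25  P3=30  P4=31  P5=21  P6=22
Turnaround (C−A): P1=1  P2=25  P3=30  P4=31  P5=21  P6=22
Response(P4) = first start − arrival = 11 − 0 = 11

11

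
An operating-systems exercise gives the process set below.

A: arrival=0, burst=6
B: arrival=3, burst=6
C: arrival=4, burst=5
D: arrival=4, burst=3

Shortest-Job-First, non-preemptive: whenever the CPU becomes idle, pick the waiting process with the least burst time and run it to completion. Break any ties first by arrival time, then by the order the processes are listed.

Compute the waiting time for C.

Schedule: | A 0-6 | D 6-9 | C 9-14 | B 14-20 |
Completion: A=6  B=20  C=14  D=9
Waiting(C) = turnaround − burst = 10 − 5 = 5

5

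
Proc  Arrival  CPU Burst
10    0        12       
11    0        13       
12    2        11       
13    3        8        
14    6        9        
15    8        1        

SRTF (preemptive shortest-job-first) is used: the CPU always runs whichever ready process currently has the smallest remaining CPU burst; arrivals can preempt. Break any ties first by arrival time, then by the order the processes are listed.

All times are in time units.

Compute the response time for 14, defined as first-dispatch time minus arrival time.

Timeline: | 10 0-3 | 13 3-8 | 15 8-9 | 13 9-12 | 10 12-21 | 14 21-30 | 12 30-41 | 11 41-54 |
Completion: 10=21  11=54  12=41  13=12  14=30  15=9
Turnaround (C−A): 10=21  11=54  12=39  13=9  14=24  15=1
Response(14) = first start − arrival = 21 − 6 = 15

15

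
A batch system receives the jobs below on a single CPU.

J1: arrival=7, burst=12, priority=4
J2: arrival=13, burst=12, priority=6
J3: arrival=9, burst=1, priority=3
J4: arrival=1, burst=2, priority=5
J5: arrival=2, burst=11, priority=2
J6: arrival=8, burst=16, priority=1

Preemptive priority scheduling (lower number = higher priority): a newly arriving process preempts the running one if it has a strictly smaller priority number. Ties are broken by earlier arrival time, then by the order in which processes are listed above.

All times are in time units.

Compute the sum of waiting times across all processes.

Schedule: | idle 0-1 | J4 1-2 | J5 2-8 | J6 8-24 | J5 24-29 | J3 29-30 | J1 30-42 | J4 42-43 | J2 43-55 |
Completion: J1=42  J2=55  J3=30  J4=43  J5=29  J6=24
Waiting = turnaround − burst: J1=23, J2=30, J3=20, J4=40, J5=16, J6=0
Total waiting = 23 + 30 + 20 + 40 + 16 + 0 = 129

129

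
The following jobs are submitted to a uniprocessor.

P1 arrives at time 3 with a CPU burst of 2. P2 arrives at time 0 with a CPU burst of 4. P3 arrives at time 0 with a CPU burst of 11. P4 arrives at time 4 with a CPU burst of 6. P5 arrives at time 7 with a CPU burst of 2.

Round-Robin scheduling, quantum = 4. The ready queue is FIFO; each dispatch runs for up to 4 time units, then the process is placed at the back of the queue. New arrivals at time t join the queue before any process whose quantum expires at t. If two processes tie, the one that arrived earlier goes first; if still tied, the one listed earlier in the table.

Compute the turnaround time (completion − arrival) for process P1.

7

Timeline: | P2 0-4 | P3 4-8 | P1 8-10 | P4 10-14 | P5 14-16 | P3 16-20 | P4 20-22 | P3 22-25 |
Completion: P1=10  P2=4  P3=25  P4=22  P5=16
Turnaround (C−A): P1=7  P2=4  P3=25  P4=18  P5=9
Turnaround(P1) = completion − arrival = 10 − 3 = 7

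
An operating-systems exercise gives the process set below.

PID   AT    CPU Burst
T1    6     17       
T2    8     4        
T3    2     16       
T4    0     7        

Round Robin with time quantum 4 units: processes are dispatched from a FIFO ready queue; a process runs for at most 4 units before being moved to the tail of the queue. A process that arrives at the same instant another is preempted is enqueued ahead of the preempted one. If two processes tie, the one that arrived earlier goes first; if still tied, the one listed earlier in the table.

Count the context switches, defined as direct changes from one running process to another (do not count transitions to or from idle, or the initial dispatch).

Schedule: | T4 0-4 | T3 4-8 | T4 8-11 | T1 11-15 | T2 15-19 | T3 19-23 | T1 23-27 | T3 27-31 | T1 31-35 | T3 35-39 | T1 39-44 |
Completion: T1=44  T2=19  T3=39  T4=11
Turnaround (C−A): T1=38  T2=11  T3=37  T4=11

10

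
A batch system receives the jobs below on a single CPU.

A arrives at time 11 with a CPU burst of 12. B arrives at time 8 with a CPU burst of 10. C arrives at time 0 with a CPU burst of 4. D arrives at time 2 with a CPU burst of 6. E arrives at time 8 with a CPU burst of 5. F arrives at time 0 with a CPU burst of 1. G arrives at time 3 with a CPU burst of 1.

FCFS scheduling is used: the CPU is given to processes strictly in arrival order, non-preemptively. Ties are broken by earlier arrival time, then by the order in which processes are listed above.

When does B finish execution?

22

Timeline: | C 0-4 | F 4-5 | D 5-11 | G 11-12 | B 12-22 | E 22-27 | A 27-39 |
Completion: A=39  B=22  C=4  D=11  E=27  F=5  G=12
Turnaround (C−A): A=28  B=14  C=4  D=9  E=19  F=5  G=9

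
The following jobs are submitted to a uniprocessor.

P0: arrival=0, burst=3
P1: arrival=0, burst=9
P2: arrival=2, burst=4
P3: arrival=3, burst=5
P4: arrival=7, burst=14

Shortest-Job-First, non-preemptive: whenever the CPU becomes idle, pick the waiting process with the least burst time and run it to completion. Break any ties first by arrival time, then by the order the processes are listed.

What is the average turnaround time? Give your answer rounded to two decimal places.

Schedule: | P0 0-3 | P2 3-7 | P3 7-12 | P1 12-21 | P4 21-35 |
Completion: P0=3  P1=21  P2=7  P3=12  P4=35
Turnaround times: P0=3, P1=21, P2=5, P3=9, P4=28
Average turnaround = (3+21+5+9+28) / 5 = 66/5 = 13.20

13.20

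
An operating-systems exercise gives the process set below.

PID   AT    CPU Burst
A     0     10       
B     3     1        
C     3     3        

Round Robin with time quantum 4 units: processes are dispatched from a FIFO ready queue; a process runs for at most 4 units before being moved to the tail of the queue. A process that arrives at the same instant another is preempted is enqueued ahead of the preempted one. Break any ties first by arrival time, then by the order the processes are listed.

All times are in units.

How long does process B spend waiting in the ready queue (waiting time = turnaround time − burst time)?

Gantt: | A 0-4 | B 4-5 | C 5-8 | A 8-14 |
Completion: A=14  B=5  C=8
Turnaround (C−A): A=14  B=2  C=5
Waiting(B) = turnaround − burst = 2 − 1 = 1

1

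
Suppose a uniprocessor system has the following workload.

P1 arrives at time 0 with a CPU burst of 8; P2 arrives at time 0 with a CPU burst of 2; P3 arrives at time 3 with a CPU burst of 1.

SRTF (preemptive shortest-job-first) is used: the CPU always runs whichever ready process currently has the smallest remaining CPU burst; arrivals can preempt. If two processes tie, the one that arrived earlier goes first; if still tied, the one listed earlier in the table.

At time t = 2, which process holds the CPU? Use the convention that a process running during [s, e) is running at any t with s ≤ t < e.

Gantt: | P2 0-2 | P1 2-3 | P3 3-4 | P1 4-11 |
Completion: P1=11  P2=2  P3=4

P1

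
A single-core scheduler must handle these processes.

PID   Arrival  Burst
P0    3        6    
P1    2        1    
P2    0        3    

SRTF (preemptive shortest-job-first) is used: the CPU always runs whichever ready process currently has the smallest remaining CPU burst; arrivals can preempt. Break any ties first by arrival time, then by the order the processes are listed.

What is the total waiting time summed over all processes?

2

Schedule: | P2 0-3 | P1 3-4 | P0 4-10 |
Completion: P0=10  P1=4  P2=3
Turnaround (C−A): P0=7  P1=2  P2=3
Waiting = turnaround − burst: P0=1, P1=1, P2=0
Total waiting = 1 + 1 + 0 = 2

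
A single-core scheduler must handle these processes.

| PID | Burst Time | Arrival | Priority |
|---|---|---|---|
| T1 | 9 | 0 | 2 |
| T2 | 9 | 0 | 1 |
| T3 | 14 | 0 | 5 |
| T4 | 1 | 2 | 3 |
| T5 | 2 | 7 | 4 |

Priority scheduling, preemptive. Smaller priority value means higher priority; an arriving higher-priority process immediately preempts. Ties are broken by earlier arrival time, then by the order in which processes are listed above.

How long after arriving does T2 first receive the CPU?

0

Schedule: | T2 0-9 | T1 9-18 | T4 18-19 | T5 19-21 | T3 21-35 |
Completion: T1=18  T2=9  T3=35  T4=19  T5=21
Turnaround (C−A): T1=18  T2=9  T3=35  T4=17  T5=14
Response(T2) = first start − arrival = 0 − 0 = 0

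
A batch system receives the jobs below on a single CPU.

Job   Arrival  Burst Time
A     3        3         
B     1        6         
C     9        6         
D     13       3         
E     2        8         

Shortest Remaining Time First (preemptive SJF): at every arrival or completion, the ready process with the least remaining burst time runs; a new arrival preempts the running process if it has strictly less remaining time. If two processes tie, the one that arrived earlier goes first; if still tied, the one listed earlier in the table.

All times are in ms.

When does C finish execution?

16

Schedule: | idle 0-1 | B 1-3 | A 3-6 | B 6-10 | C 10-16 | D 16-19 | E 19-27 |
Completion: A=6  B=10  C=16  D=19  E=27
Turnaround (C−A): A=3  B=9  C=7  D=6  E=25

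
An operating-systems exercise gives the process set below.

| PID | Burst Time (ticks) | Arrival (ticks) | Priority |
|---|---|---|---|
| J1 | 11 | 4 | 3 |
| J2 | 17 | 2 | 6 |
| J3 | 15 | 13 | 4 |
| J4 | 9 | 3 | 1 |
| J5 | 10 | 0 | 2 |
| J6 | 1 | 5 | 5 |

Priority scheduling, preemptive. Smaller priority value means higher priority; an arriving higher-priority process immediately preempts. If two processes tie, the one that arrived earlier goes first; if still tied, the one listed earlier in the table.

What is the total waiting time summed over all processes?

125

Timeline: | J5 0-3 | J4 3-12 | J5 12-19 | J1 19-30 | J3 30-45 | J6 45-46 | J2 46-63 |
Completion: J1=30  J2=63  J3=45  J4=12  J5=19  J6=46
Waiting = turnaround − burst: J1=15, J2=44, J3=17, J4=0, J5=9, J6=40
Total waiting = 15 + 44 + 17 + 0 + 9 + 40 = 125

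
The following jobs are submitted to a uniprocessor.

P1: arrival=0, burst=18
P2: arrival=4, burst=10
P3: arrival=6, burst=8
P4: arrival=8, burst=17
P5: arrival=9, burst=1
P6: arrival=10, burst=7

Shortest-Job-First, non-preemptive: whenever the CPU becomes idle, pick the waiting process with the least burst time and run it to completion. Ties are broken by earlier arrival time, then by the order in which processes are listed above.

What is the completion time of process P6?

26

Schedule: | P1 0-18 | P5 18-19 | P6 19-26 | P3 26-34 | P2 34-44 | P4 44-61 |
Completion: P1=18  P2=44  P3=34  P4=61  P5=19  P6=26
Turnaround (C−A): P1=18  P2=40  P3=28  P4=53  P5=10  P6=16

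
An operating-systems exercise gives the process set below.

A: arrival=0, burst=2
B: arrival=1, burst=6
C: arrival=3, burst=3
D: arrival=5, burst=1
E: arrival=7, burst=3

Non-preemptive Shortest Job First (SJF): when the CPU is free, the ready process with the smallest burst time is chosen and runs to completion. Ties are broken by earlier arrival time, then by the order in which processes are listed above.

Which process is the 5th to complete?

E

Gantt: | A 0-2 | B 2-8 | D 8-9 | C 9-12 | E 12-15 |
Completion: A=2  B=8  C=12  D=9  E=15
Turnaround (C−A): A=2  B=7  C=9  D=4  E=8
Finish order: A → B → D → C → E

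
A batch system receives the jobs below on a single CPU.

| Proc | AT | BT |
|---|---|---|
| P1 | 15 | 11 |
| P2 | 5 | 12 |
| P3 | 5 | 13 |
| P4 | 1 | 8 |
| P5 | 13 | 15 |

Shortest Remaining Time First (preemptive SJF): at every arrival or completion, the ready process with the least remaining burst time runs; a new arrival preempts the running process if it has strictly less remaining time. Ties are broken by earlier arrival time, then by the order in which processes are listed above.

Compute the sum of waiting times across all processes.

69

Gantt: | idle 0-1 | P4 1-9 | P2 9-21 | P1 21-32 | P3 32-45 | P5 45-60 |
Completion: P1=32  P2=21  P3=45  P4=9  P5=60
Turnaround (C−A): P1=17  P2=16  P3=40  P4=8  P5=47
Waiting = turnaround − burst: P1=6, P2=4, P3=27, P4=0, P5=32
Total waiting = 6 + 4 + 27 + 0 + 32 = 69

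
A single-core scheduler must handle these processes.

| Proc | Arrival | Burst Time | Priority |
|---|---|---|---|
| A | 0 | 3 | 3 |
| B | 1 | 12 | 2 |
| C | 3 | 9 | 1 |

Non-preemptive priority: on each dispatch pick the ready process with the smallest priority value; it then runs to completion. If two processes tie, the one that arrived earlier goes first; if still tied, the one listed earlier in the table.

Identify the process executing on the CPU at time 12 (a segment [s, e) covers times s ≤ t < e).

Gantt: | A 0-3 | C 3-12 | B 12-24 |
Completion: A=3  B=24  C=12
Turnaround (C−A): A=3  B=23  C=9

B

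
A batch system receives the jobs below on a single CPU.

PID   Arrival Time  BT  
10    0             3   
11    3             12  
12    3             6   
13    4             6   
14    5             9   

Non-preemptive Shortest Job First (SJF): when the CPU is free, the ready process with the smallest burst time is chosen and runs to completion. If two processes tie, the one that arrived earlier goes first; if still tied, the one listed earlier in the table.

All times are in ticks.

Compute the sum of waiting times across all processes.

Gantt: | 10 0-3 | 12 3-9 | 13 9-15 | 14 15-24 | 11 24-36 |
Completion: 10=3  11=36  12=9  13=15  14=24
Turnaround (C−A): 10=3  11=33  12=6  13=11  14=19
Waiting = turnaround − burst: 10=0, 11=21, 12=0, 13=5, 14=10
Total waiting = 0 + 21 + 0 + 5 + 10 = 36

36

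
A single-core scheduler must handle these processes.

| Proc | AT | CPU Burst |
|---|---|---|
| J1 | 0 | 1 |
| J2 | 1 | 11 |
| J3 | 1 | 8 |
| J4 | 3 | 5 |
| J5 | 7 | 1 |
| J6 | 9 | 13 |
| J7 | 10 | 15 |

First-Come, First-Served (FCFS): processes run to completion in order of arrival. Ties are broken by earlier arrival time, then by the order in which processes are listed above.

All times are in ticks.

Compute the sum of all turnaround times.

Schedule: | J1 0-1 | J2 1-12 | J3 12-20 | J4 20-25 | J5 25-26 | J6 26-39 | J7 39-54 |
Completion: J1=1  J2=12  J3=20  J4=25  J5=26  J6=39  J7=54
Turnaround = completion − arrival: J1=1, J2=11, J3=19, J4=22, J5=19, J6=30, J7=44
Total turnaround = 1 + 11 + 19 + 22 + 19 + 30 + 44 = 146

146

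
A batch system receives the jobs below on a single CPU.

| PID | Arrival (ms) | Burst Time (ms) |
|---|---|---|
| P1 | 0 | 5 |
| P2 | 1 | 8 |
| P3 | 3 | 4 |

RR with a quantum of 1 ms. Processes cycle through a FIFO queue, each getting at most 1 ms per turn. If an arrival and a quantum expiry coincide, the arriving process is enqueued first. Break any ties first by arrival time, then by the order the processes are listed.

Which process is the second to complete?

Schedule: | P1 0-1 | P2 1-2 | P1 2-3 | P2 3-4 | P3 4-5 | P1 5-6 | P2 6-7 | P3 7-8 | P1 8-9 | P2 9-10 | P3 10-11 | P1 11-12 | P2 12-13 | P3 13-14 | P2 14-17 |
Completion: P1=12  P2=17  P3=14
Turnaround (C−A): P1=12  P2=16  P3=11
Finish order: P1 → P3 → P2

P3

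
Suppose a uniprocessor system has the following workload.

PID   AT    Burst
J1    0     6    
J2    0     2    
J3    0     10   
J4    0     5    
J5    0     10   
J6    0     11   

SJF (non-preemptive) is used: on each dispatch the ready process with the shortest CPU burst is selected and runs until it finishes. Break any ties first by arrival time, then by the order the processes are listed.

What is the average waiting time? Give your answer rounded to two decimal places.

Timeline: | J2 0-2 | J4 2-7 | J1 7-13 | J3 13-23 | J5 23-33 | J6 33-44 |
Completion: J1=13  J2=2  J3=23  J4=7  J5=33  J6=44
Waiting times: J1=7, J2=0, J3=13, J4=2, J5=23, J6=33
Average waiting = (7+0+13+2+23+33) / 6 = 78/6 = 13.00

13.00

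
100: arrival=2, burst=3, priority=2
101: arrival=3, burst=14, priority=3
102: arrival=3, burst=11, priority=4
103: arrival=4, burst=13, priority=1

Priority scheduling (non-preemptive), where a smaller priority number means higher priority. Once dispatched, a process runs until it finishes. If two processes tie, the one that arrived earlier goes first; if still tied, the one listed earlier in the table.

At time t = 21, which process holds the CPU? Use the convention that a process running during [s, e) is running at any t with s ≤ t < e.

101

Timeline: | idle 0-2 | 100 2-5 | 103 5-18 | 101 18-32 | 102 32-43 |
Completion: 100=5  101=32  102=43  103=18
Turnaround (C−A): 100=3  101=29  102=40  103=14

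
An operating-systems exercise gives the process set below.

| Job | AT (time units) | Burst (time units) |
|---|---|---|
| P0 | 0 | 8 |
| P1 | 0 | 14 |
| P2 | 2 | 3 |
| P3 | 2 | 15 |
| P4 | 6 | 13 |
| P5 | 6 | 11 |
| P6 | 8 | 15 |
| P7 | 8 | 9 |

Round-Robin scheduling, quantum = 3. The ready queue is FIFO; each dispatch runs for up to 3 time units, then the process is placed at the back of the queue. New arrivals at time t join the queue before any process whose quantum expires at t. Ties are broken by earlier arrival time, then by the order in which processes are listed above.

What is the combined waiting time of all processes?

Schedule: | P0 0-3 | P1 3-6 | P2 6-9 | P3 9-12 | P0 12-15 | P4 15-18 | P5 18-21 | P1 21-24 | P6 24-27 | P7 27-30 | P3 30-33 | P0 33-35 | P4 35-38 | P5 38-41 | P1 41-44 | P6 44-47 | P7 47-50 | P3 50-53 | P4 53-56 | P5 56-59 | P1 59-62 | P6 62-65 | P7 65-68 | P3 68-71 | P4 71-74 | P5 74-76 | P1 76-78 | P6 78-81 | P3 81-84 | P4 84-85 | P6 85-88 |
Completion: P0=35  P1=78  P2=9  P3=84  P4=85  P5=76  P6=88  P7=68
Waiting = turnaround − burst: P0=27, P1=64, P2=4, P3=67, P4=66, P5=59, P6=65, P7=51
Total waiting = 27 + 64 + 4 + 67 + 66 + 59 + 65 + 51 = 403

403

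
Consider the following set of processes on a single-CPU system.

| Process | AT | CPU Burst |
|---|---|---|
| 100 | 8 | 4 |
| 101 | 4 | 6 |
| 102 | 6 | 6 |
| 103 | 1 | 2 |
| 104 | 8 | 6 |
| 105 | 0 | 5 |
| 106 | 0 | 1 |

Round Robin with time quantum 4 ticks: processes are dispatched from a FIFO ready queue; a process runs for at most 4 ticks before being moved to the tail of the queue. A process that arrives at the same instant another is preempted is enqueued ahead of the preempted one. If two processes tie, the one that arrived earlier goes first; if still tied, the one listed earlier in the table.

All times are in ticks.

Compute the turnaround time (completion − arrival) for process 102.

Timeline: | 105 0-4 | 106 4-5 | 103 5-7 | 101 7-11 | 105 11-12 | 102 12-16 | 100 16-20 | 104 20-24 | 101 24-26 | 102 26-28 | 104 28-30 |
Completion: 100=20  101=26  102=28  103=7  104=30  105=12  106=5
Turnaround (C−A): 100=12  101=22  102=22  103=6  104=22  105=12  106=5
Turnaround(102) = completion − arrival = 28 − 6 = 22

22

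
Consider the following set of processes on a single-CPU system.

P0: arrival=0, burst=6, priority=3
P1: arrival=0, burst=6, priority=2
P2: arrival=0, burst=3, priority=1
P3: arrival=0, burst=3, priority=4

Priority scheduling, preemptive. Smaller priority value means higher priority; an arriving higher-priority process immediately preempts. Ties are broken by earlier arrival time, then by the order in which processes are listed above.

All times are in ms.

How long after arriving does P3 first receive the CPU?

15

Schedule: | P2 0-3 | P1 3-9 | P0 9-15 | P3 15-18 |
Completion: P0=15  P1=9  P2=3  P3=18
Turnaround (C−A): P0=15  P1=9  P2=3  P3=18
Response(P3) = first start − arrival = 15 − 0 = 15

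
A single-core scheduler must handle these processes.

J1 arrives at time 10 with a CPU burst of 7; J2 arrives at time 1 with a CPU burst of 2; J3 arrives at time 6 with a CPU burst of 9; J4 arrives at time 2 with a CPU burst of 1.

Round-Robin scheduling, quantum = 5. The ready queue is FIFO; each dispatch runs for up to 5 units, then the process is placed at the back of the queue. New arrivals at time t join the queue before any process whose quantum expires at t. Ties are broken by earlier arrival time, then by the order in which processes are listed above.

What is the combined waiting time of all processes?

Gantt: | idle 0-1 | J2 1-3 | J4 3-4 | idle 4-6 | J3 6-11 | J1 11-16 | J3 16-20 | J1 20-22 |
Completion: J1=22  J2=3  J3=20  J4=4
Waiting = turnaround − burst: J1=5, J2=0, J3=5, J4=1
Total waiting = 5 + 0 + 5 + 1 = 11

11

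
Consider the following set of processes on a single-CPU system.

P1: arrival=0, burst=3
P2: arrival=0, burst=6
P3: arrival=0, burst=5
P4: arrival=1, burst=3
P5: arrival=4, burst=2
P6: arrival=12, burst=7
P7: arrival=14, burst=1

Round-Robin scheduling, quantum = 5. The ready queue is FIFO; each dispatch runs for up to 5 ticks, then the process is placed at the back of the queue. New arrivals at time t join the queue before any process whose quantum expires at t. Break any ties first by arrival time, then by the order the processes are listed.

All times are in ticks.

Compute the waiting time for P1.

Timeline: | P1 0-3 | P2 3-8 | P3 8-13 | P4 13-16 | P5 16-18 | P2 18-19 | P6 19-24 | P7 24-25 | P6 25-27 |
Completion: P1=3  P2=19  P3=13  P4=16  P5=18  P6=27  P7=25
Turnaround (C−A): P1=3  P2=19  P3=13  P4=15  P5=14  P6=15  P7=11
Waiting(P1) = turnaround − burst = 3 − 3 = 0

0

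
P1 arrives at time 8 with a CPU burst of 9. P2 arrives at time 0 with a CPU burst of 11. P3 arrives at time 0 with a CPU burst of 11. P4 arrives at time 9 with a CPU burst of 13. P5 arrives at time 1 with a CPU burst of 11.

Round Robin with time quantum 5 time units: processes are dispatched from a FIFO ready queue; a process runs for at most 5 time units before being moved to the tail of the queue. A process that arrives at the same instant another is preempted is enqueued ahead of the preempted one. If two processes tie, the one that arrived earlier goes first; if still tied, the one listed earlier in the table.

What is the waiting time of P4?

Gantt: | P2 0-5 | P3 5-10 | P5 10-15 | P2 15-20 | P1 20-25 | P4 25-30 | P3 30-35 | P5 35-40 | P2 40-41 | P1 41-45 | P4 45-50 | P3 50-51 | P5 51-52 | P4 52-55 |
Completion: P1=45  P2=41  P3=51  P4=55  P5=52
Turnaround (C−A): P1=37  P2=41  P3=51  P4=46  P5=51
Waiting(P4) = turnaround − burst = 46 − 13 = 33

33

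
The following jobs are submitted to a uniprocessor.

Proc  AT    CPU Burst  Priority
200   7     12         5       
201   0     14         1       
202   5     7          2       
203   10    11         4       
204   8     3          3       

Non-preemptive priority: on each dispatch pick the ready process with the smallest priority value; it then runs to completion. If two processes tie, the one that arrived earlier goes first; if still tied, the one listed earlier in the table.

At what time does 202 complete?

Schedule: | 201 0-14 | 202 14-21 | 204 21-24 | 203 24-35 | 200 35-47 |
Completion: 200=47  201=14  202=21  203=35  204=24
Turnaround (C−A): 200=40  201=14  202=16  203=25  204=16

21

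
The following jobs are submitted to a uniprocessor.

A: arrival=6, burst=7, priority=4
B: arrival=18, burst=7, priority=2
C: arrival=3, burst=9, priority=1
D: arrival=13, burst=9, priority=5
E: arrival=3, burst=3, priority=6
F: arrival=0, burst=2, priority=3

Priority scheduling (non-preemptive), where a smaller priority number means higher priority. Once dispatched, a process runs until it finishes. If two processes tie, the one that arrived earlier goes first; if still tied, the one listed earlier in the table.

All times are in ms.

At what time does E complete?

Timeline: | F 0-2 | idle 2-3 | C 3-12 | A 12-19 | B 19-26 | D 26-35 | E 35-38 |
Completion: A=19  B=26  C=12  D=35  E=38  F=2

38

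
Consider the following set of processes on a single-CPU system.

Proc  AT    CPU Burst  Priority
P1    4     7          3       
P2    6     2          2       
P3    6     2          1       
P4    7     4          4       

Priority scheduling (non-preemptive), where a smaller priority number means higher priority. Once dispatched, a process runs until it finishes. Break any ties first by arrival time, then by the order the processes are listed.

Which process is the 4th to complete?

Schedule: | idle 0-4 | P1 4-11 | P3 11-13 | P2 13-15 | P4 15-19 |
Completion: P1=11  P2=15  P3=13  P4=19
Turnaround (C−A): P1=7  P2=9  P3=7  P4=12
Finish order: P1 → P3 → P2 → P4

P4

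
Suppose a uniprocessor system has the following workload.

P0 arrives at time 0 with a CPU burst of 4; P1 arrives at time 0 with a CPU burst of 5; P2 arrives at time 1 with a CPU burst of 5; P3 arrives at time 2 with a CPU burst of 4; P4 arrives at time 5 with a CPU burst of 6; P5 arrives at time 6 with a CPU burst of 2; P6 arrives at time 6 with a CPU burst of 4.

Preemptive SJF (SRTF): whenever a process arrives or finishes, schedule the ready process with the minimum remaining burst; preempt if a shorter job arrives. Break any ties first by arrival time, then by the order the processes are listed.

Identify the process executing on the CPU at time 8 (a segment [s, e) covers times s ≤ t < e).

Timeline: | P0 0-4 | P3 4-8 | P5 8-10 | P6 10-14 | P1 14-19 | P2 19-24 | P4 24-30 |
Completion: P0=4  P1=19  P2=24  P3=8  P4=30  P5=10  P6=14
Turnaround (C−A): P0=4  P1=19  P2=23  P3=6  P4=25  P5=4  P6=8

P5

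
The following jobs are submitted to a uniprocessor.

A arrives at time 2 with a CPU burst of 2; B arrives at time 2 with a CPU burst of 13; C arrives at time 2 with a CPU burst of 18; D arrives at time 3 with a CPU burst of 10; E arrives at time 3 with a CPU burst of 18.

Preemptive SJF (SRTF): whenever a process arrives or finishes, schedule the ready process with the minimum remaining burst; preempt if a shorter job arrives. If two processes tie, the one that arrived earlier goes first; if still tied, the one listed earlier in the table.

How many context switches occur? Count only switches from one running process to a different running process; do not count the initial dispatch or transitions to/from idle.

4

Gantt: | idle 0-2 | A 2-4 | D 4-14 | B 14-27 | C 27-45 | E 45-63 |
Completion: A=4  B=27  C=45  D=14  E=63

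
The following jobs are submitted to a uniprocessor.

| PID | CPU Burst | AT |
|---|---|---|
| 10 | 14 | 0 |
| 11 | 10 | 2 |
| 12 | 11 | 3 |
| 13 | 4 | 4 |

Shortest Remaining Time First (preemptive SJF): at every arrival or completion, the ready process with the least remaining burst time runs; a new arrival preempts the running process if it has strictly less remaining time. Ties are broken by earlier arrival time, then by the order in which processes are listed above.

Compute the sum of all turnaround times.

Schedule: | 10 0-2 | 11 2-4 | 13 4-8 | 11 8-16 | 12 16-27 | 10 27-39 |
Completion: 10=39  11=16  12=27  13=8
Turnaround = completion − arrival: 10=39, 11=14, 12=24, 13=4
Total turnaround = 39 + 14 + 24 + 4 = 81

81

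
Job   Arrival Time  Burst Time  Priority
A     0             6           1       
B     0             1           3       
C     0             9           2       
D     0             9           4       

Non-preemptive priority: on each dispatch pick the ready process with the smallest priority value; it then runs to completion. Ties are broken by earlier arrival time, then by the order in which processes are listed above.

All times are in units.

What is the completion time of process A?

Timeline: | A 0-6 | C 6-15 | B 15-16 | D 16-25 |
Completion: A=6  B=16  C=15  D=25

6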